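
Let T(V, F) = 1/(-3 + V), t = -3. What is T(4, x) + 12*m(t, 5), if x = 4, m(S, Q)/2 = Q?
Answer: 121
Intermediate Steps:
m(S, Q) = 2*Q
T(4, x) + 12*m(t, 5) = 1/(-3 + 4) + 12*(2*5) = 1/1 + 12*10 = 1 + 120 = 121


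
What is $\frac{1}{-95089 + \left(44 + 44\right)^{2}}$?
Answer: $- \frac{1}{87345} \approx -1.1449 \cdot 10^{-5}$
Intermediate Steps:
$\frac{1}{-95089 + \left(44 + 44\right)^{2}} = \frac{1}{-95089 + 88^{2}} = \frac{1}{-95089 + 7744} = \frac{1}{-87345} = - \frac{1}{87345}$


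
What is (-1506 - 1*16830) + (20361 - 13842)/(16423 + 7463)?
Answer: -145989059/7962 ≈ -18336.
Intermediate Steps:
(-1506 - 1*16830) + (20361 - 13842)/(16423 + 7463) = (-1506 - 16830) + 6519/23886 = -18336 + 6519*(1/23886) = -18336 + 2173/7962 = -145989059/7962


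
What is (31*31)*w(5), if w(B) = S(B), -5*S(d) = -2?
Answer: 1922/5 ≈ 384.40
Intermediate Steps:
S(d) = ⅖ (S(d) = -⅕*(-2) = ⅖)
w(B) = ⅖
(31*31)*w(5) = (31*31)*(⅖) = 961*(⅖) = 1922/5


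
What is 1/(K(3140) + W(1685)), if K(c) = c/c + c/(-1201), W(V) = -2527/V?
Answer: -2023685/6302142 ≈ -0.32111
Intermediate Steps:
K(c) = 1 - c/1201 (K(c) = 1 + c*(-1/1201) = 1 - c/1201)
1/(K(3140) + W(1685)) = 1/((1 - 1/1201*3140) - 2527/1685) = 1/((1 - 3140/1201) - 2527*1/1685) = 1/(-1939/1201 - 2527/1685) = 1/(-6302142/2023685) = -2023685/6302142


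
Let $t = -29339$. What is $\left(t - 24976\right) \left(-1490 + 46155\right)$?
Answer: $-2425979475$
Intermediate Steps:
$\left(t - 24976\right) \left(-1490 + 46155\right) = \left(-29339 - 24976\right) \left(-1490 + 46155\right) = \left(-54315\right) 44665 = -2425979475$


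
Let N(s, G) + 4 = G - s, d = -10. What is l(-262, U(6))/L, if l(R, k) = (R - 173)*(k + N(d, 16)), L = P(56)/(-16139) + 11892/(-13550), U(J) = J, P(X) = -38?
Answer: 332945552625/23926261 ≈ 13915.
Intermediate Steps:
N(s, G) = -4 + G - s (N(s, G) = -4 + (G - s) = -4 + G - s)
L = -95705044/109341725 (L = -38/(-16139) + 11892/(-13550) = -38*(-1/16139) + 11892*(-1/13550) = 38/16139 - 5946/6775 = -95705044/109341725 ≈ -0.87528)
l(R, k) = (-173 + R)*(22 + k) (l(R, k) = (R - 173)*(k + (-4 + 16 - 1*(-10))) = (-173 + R)*(k + (-4 + 16 + 10)) = (-173 + R)*(k + 22) = (-173 + R)*(22 + k))
l(-262, U(6))/L = (-3806 - 173*6 + 22*(-262) - 262*6)/(-95705044/109341725) = (-3806 - 1038 - 5764 - 1572)*(-109341725/95705044) = -12180*(-109341725/95705044) = 332945552625/23926261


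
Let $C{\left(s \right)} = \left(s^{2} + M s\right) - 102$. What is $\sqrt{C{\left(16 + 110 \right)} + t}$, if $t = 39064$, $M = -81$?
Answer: $2 \sqrt{11158} \approx 211.26$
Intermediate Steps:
$C{\left(s \right)} = -102 + s^{2} - 81 s$ ($C{\left(s \right)} = \left(s^{2} - 81 s\right) - 102 = -102 + s^{2} - 81 s$)
$\sqrt{C{\left(16 + 110 \right)} + t} = \sqrt{\left(-102 + \left(16 + 110\right)^{2} - 81 \left(16 + 110\right)\right) + 39064} = \sqrt{\left(-102 + 126^{2} - 10206\right) + 39064} = \sqrt{\left(-102 + 15876 - 10206\right) + 39064} = \sqrt{5568 + 39064} = \sqrt{44632} = 2 \sqrt{11158}$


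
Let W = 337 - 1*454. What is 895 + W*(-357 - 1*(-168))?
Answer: 23008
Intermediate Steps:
W = -117 (W = 337 - 454 = -117)
895 + W*(-357 - 1*(-168)) = 895 - 117*(-357 - 1*(-168)) = 895 - 117*(-357 + 168) = 895 - 117*(-189) = 895 + 22113 = 23008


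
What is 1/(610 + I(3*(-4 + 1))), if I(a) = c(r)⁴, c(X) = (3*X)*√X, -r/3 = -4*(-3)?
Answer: 1/176319369826 ≈ 5.6715e-12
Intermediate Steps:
r = -36 (r = -(-12)*(-3) = -3*12 = -36)
c(X) = 3*X^(3/2)
I(a) = 176319369216 (I(a) = (3*(-36)^(3/2))⁴ = (3*(-216*I))⁴ = (-648*I)⁴ = 176319369216)
1/(610 + I(3*(-4 + 1))) = 1/(610 + 176319369216) = 1/176319369826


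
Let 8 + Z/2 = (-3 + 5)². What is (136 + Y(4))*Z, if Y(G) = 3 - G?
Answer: -1080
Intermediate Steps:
Z = -8 (Z = -16 + 2*(-3 + 5)² = -16 + 2*2² = -16 + 2*4 = -16 + 8 = -8)
(136 + Y(4))*Z = (136 + (3 - 1*4))*(-8) = (136 + (3 - 4))*(-8) = (136 - 1)*(-8) = 135*(-8) = -1080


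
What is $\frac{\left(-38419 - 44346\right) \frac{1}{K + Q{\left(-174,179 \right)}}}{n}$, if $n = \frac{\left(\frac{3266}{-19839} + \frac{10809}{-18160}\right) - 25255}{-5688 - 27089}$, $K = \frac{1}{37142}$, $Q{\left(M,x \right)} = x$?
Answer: $- \frac{5185836113524499143200}{8642042596456481587} \approx -600.07$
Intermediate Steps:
$K = \frac{1}{37142} \approx 2.6924 \cdot 10^{-5}$
$n = \frac{9099050191511}{11808774318480}$ ($n = \frac{\left(3266 \left(- \frac{1}{19839}\right) + 10809 \left(- \frac{1}{18160}\right)\right) - 25255}{-32777} = \left(\left(- \frac{3266}{19839} - \frac{10809}{18160}\right) - 25255\right) \left(- \frac{1}{32777}\right) = \left(- \frac{273750311}{360276240} - 25255\right) \left(- \frac{1}{32777}\right) = \left(- \frac{9099050191511}{360276240}\right) \left(- \frac{1}{32777}\right) = \frac{9099050191511}{11808774318480} \approx 0.77053$)
$\frac{\left(-38419 - 44346\right) \frac{1}{K + Q{\left(-174,179 \right)}}}{n} = \frac{\left(-38419 - 44346\right) \frac{1}{\frac{1}{37142} + 179}}{\frac{9099050191511}{11808774318480}} = - \frac{82765}{\frac{6648419}{37142}} \cdot \frac{11808774318480}{9099050191511} = \left(-82765\right) \frac{37142}{6648419} \cdot \frac{11808774318480}{9099050191511} = \left(- \frac{3074057630}{6648419}\right) \frac{11808774318480}{9099050191511} = - \frac{5185836113524499143200}{8642042596456481587}$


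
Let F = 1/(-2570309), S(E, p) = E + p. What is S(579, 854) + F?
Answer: 3683252796/2570309 ≈ 1433.0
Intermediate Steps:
F = -1/2570309 ≈ -3.8906e-7
S(579, 854) + F = (579 + 854) - 1/2570309 = 1433 - 1/2570309 = 3683252796/2570309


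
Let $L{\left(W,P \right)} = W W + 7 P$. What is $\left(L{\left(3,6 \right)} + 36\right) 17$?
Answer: $1479$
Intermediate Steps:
$L{\left(W,P \right)} = W^{2} + 7 P$
$\left(L{\left(3,6 \right)} + 36\right) 17 = \left(\left(3^{2} + 7 \cdot 6\right) + 36\right) 17 = \left(\left(9 + 42\right) + 36\right) 17 = \left(51 + 36\right) 17 = 87 \cdot 17 = 1479$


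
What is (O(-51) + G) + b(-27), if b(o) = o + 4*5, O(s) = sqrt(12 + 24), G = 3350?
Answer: 3349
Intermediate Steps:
O(s) = 6 (O(s) = sqrt(36) = 6)
b(o) = 20 + o (b(o) = o + 20 = 20 + o)
(O(-51) + G) + b(-27) = (6 + 3350) + (20 - 27) = 3356 - 7 = 3349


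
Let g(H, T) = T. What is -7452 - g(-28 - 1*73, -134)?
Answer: -7318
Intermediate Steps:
-7452 - g(-28 - 1*73, -134) = -7452 - 1*(-134) = -7452 + 134 = -7318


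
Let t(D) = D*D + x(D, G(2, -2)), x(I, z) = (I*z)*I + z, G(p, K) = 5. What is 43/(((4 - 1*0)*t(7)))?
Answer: 43/1196 ≈ 0.035953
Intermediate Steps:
x(I, z) = z + z*I² (x(I, z) = z*I² + z = z + z*I²)
t(D) = 5 + 6*D² (t(D) = D*D + 5*(1 + D²) = D² + (5 + 5*D²) = 5 + 6*D²)
43/(((4 - 1*0)*t(7))) = 43/(((4 - 1*0)*(5 + 6*7²))) = 43/(((4 + 0)*(5 + 6*49))) = 43/((4*(5 + 294))) = 43/((4*299)) = 43/1196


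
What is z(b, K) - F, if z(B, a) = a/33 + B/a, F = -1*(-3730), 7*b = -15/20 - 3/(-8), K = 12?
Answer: -9189835/2464 ≈ -3729.6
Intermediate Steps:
b = -3/56 (b = (-15/20 - 3/(-8))/7 = (-15*1/20 - 3*(-⅛))/7 = (-¾ + 3/8)/7 = (⅐)*(-3/8) = -3/56 ≈ -0.053571)
F = 3730
z(B, a) = a/33 + B/a (z(B, a) = a*(1/33) + B/a = a/33 + B/a)
z(b, K) - F = ((1/33)*12 - 3/56/12) - 1*3730 = (4/11 - 3/56*1/12) - 3730 = (4/11 - 1/224) - 3730 = 885/2464 - 3730 = -9189835/2464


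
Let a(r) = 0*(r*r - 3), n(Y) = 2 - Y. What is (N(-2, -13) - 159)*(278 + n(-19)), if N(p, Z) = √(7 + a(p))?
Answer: -47541 + 299*√7 ≈ -46750.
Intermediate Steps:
a(r) = 0 (a(r) = 0*(r² - 3) = 0*(-3 + r²) = 0)
N(p, Z) = √7 (N(p, Z) = √(7 + 0) = √7)
(N(-2, -13) - 159)*(278 + n(-19)) = (√7 - 159)*(278 + (2 - 1*(-19))) = (-159 + √7)*(278 + (2 + 19)) = (-159 + √7)*(278 + 21) = (-159 + √7)*299 = -47541 + 299*√7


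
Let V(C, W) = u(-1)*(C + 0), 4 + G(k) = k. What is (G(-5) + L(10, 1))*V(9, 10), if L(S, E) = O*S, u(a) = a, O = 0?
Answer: 81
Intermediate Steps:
G(k) = -4 + k
V(C, W) = -C (V(C, W) = -(C + 0) = -C)
L(S, E) = 0 (L(S, E) = 0*S = 0)
(G(-5) + L(10, 1))*V(9, 10) = ((-4 - 5) + 0)*(-1*9) = (-9 + 0)*(-9) = -9*(-9) = 81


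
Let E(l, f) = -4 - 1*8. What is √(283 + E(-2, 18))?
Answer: √271 ≈ 16.462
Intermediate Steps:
E(l, f) = -12 (E(l, f) = -4 - 8 = -12)
√(283 + E(-2, 18)) = √(283 - 12) = √271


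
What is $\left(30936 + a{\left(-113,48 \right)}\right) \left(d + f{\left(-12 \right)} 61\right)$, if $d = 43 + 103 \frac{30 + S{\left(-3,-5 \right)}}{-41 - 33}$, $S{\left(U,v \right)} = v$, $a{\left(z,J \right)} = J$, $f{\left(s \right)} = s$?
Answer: $- \frac{829767012}{37} \approx -2.2426 \cdot 10^{7}$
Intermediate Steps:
$d = \frac{607}{74}$ ($d = 43 + 103 \frac{30 - 5}{-41 - 33} = 43 + 103 \frac{25}{-74} = 43 + 103 \cdot 25 \left(- \frac{1}{74}\right) = 43 + 103 \left(- \frac{25}{74}\right) = 43 - \frac{2575}{74} = \frac{607}{74} \approx 8.2027$)
$\left(30936 + a{\left(-113,48 \right)}\right) \left(d + f{\left(-12 \right)} 61\right) = \left(30936 + 48\right) \left(\frac{607}{74} - 732\right) = 30984 \left(\frac{607}{74} - 732\right) = 30984 \left(- \frac{53561}{74}\right) = - \frac{829767012}{37}$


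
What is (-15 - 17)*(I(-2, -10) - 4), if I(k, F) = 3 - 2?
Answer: 96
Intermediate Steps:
I(k, F) = 1
(-15 - 17)*(I(-2, -10) - 4) = (-15 - 17)*(1 - 4) = -32*(-3) = 96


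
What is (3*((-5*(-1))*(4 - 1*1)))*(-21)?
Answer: -945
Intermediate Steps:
(3*((-5*(-1))*(4 - 1*1)))*(-21) = (3*(5*(4 - 1)))*(-21) = (3*(5*3))*(-21) = (3*15)*(-21) = 45*(-21) = -945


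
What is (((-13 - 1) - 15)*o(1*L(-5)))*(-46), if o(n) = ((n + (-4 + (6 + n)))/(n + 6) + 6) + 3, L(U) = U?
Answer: 1334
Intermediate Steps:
o(n) = 9 + (2 + 2*n)/(6 + n) (o(n) = ((n + (2 + n))/(6 + n) + 6) + 3 = ((2 + 2*n)/(6 + n) + 6) + 3 = (6 + (2 + 2*n)/(6 + n)) + 3 = 9 + (2 + 2*n)/(6 + n))
(((-13 - 1) - 15)*o(1*L(-5)))*(-46) = (((-13 - 1) - 15)*((56 + 11*(1*(-5)))/(6 + 1*(-5))))*(-46) = ((-14 - 15)*((56 + 11*(-5))/(6 - 5)))*(-46) = -29*(56 - 55)/1*(-46) = -29*(-46) = 1334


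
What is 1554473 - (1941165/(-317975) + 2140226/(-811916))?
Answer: 5733128302128597/3688128430 ≈ 1.5545e+6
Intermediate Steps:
1554473 - (1941165/(-317975) + 2140226/(-811916)) = 1554473 - (1941165*(-1/317975) + 2140226*(-1/811916)) = 1554473 - (-388233/63595 - 1070113/405958) = 1554473 - 1*(-32237161207/3688128430) = 1554473 + 32237161207/3688128430 = 5733128302128597/3688128430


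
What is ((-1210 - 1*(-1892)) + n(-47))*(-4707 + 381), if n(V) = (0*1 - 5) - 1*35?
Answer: -2777292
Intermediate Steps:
n(V) = -40 (n(V) = (0 - 5) - 35 = -5 - 35 = -40)
((-1210 - 1*(-1892)) + n(-47))*(-4707 + 381) = ((-1210 - 1*(-1892)) - 40)*(-4707 + 381) = ((-1210 + 1892) - 40)*(-4326) = (682 - 40)*(-4326) = 642*(-4326) = -2777292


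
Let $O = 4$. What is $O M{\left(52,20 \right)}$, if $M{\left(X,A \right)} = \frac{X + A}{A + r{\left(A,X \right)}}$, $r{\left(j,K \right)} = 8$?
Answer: $\frac{72}{7} \approx 10.286$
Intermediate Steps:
$M{\left(X,A \right)} = \frac{A + X}{8 + A}$ ($M{\left(X,A \right)} = \frac{X + A}{A + 8} = \frac{A + X}{8 + A}$)
$O M{\left(52,20 \right)} = 4 \frac{20 + 52}{8 + 20} = 4 \cdot \frac{1}{28} \cdot 72 = 4 \cdot \frac{18}{7} = \frac{72}{7}$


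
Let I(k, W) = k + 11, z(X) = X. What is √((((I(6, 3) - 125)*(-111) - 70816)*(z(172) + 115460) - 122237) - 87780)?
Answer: I*√6802609313 ≈ 82478.0*I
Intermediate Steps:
I(k, W) = 11 + k
√((((I(6, 3) - 125)*(-111) - 70816)*(z(172) + 115460) - 122237) - 87780) = √(((((11 + 6) - 125)*(-111) - 70816)*(172 + 115460) - 122237) - 87780) = √((((17 - 125)*(-111) - 70816)*115632 - 122237) - 87780) = √(((-108*(-111) - 70816)*115632 - 122237) - 87780) = √(((11988 - 70816)*115632 - 122237) - 87780) = √((-58828*115632 - 122237) - 87780) = √((-6802399296 - 122237) - 87780) = √(-6802521533 - 87780) = √(-6802609313) = I*√6802609313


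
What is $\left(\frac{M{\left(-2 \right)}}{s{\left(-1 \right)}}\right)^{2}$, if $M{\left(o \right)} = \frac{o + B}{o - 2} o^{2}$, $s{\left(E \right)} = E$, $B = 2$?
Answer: $0$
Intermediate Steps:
$M{\left(o \right)} = \frac{o^{2} \left(2 + o\right)}{-2 + o}$ ($M{\left(o \right)} = \frac{o + 2}{o - 2} o^{2} = \frac{2 + o}{o + \left(-3 + 1\right)} o^{2} = \frac{2 + o}{o - 2} o^{2} = \frac{2 + o}{-2 + o} o^{2} = \frac{o^{2} \left(2 + o\right)}{-2 + o}$)
$\left(\frac{M{\left(-2 \right)}}{s{\left(-1 \right)}}\right)^{2} = \left(\frac{\left(-2\right)^{2} \frac{1}{-2 - 2} \left(2 - 2\right)}{-1}\right)^{2} = \left(4 \frac{1}{-4} \cdot 0 \left(-1\right)\right)^{2} = \left(4 \left(- \frac{1}{4}\right) 0 \left(-1\right)\right)^{2} = \left(0 \left(-1\right)\right)^{2} = 0^{2} = 0$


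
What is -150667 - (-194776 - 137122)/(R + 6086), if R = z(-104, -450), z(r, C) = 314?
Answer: -481968451/3200 ≈ -1.5062e+5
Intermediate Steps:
R = 314
-150667 - (-194776 - 137122)/(R + 6086) = -150667 - (-194776 - 137122)/(314 + 6086) = -150667 - (-331898)/6400 = -150667 - 1*(-165949/3200) = -150667 + 165949/3200 = -481968451/3200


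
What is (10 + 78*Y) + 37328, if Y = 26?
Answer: 39366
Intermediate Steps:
(10 + 78*Y) + 37328 = (10 + 78*26) + 37328 = (10 + 2028) + 37328 = 2038 + 37328 = 39366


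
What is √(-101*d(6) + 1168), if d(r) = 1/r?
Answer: √41442/6 ≈ 33.929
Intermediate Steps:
d(r) = 1/r
√(-101*d(6) + 1168) = √(-101/6 + 1168) = √(6907/6) = √41442/6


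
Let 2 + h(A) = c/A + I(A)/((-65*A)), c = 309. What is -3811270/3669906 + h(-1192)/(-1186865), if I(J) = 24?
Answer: -175238634246317987/168739158826890600 ≈ -1.0385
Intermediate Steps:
h(A) = -2 + 20061/(65*A) (h(A) = -2 + (309/A + 24/((-65*A))) = -2 + (309/A + 24*(-1/(65*A))) = -2 + (309/A - 24/(65*A)) = -2 + 20061/(65*A))
-3811270/3669906 + h(-1192)/(-1186865) = -3811270/3669906 + (-2 + (20061/65)/(-1192))/(-1186865) = -3811270*1/3669906 + (-2 + (20061/65)*(-1/1192))*(-1/1186865) = -1905635/1834953 + (-2 - 20061/77480)*(-1/1186865) = -1905635/1834953 - 175021/77480*(-1/1186865) = -1905635/1834953 + 175021/91958300200 = -175238634246317987/168739158826890600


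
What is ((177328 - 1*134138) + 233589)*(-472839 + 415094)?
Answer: -15982603355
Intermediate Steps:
((177328 - 1*134138) + 233589)*(-472839 + 415094) = ((177328 - 134138) + 233589)*(-57745) = (43190 + 233589)*(-57745) = 276779*(-57745) = -15982603355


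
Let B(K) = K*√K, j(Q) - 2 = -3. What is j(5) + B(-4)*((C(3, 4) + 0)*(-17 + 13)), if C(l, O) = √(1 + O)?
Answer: -1 + 32*I*√5 ≈ -1.0 + 71.554*I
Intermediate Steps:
j(Q) = -1 (j(Q) = 2 - 3 = -1)
B(K) = K^(3/2)
j(5) + B(-4)*((C(3, 4) + 0)*(-17 + 13)) = -1 + (-4)^(3/2)*((√(1 + 4) + 0)*(-17 + 13)) = -1 + (-8*I)*((√5 + 0)*(-4)) = -1 + (-8*I)*(√5*(-4)) = -1 + (-8*I)*(-4*√5) = -1 + 32*I*√5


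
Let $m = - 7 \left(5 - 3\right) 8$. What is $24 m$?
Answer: $-2688$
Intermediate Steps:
$m = -112$ ($m = \left(-7\right) 2 \cdot 8 = \left(-14\right) 8 = -112$)
$24 m = 24 \left(-112\right) = -2688$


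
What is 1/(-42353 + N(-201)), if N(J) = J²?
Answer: -1/1952 ≈ -0.00051230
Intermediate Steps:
1/(-42353 + N(-201)) = 1/(-42353 + (-201)²) = 1/(-42353 + 40401) = 1/(-1952) = -1/1952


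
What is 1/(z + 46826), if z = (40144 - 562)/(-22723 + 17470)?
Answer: 1751/81979132 ≈ 2.1359e-5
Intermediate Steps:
z = -13194/1751 (z = 39582/(-5253) = 39582*(-1/5253) = -13194/1751 ≈ -7.5351)
1/(z + 46826) = 1/(-13194/1751 + 46826) = 1/(81979132/1751) = 1751/81979132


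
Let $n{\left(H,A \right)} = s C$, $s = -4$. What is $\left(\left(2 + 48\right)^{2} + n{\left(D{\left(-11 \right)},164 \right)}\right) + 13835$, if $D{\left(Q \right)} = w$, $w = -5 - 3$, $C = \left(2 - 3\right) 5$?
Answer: $16355$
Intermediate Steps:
$C = -5$ ($C = \left(-1\right) 5 = -5$)
$w = -8$ ($w = -5 - 3 = -8$)
$D{\left(Q \right)} = -8$
$n{\left(H,A \right)} = 20$ ($n{\left(H,A \right)} = \left(-4\right) \left(-5\right) = 20$)
$\left(\left(2 + 48\right)^{2} + n{\left(D{\left(-11 \right)},164 \right)}\right) + 13835 = \left(\left(2 + 48\right)^{2} + 20\right) + 13835 = \left(50^{2} + 20\right) + 13835 = \left(2500 + 20\right) + 13835 = 2520 + 13835 = 16355$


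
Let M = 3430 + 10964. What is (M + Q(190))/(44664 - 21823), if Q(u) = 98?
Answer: 14492/22841 ≈ 0.63447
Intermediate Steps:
M = 14394
(M + Q(190))/(44664 - 21823) = (14394 + 98)/(44664 - 21823) = 14492/22841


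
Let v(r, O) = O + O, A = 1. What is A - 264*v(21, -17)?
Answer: 8977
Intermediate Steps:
v(r, O) = 2*O
A - 264*v(21, -17) = 1 - 528*(-17) = 1 - 264*(-34) = 1 + 8976 = 8977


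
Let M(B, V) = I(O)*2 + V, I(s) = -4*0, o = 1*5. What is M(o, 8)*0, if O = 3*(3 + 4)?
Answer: 0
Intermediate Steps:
O = 21 (O = 3*7 = 21)
o = 5
I(s) = 0
M(B, V) = V (M(B, V) = 0*2 + V = 0 + V = V)
M(o, 8)*0 = 8*0 = 0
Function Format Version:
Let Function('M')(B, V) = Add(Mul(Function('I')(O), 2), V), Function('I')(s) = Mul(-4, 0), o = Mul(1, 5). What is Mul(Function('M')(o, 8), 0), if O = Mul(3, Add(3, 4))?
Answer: 0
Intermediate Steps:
O = 21 (O = Mul(3, 7) = 21)
o = 5
Function('I')(s) = 0
Function('M')(B, V) = V (Function('M')(B, V) = Add(Mul(0, 2), V) = Add(0, V) = V)
Mul(Function('M')(o, 8), 0) = Mul(8, 0) = 0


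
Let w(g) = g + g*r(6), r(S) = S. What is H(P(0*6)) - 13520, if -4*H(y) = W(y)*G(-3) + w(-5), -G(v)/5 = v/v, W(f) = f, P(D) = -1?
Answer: -27025/2 ≈ -13513.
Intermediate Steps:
G(v) = -5 (G(v) = -5*v/v = -5*1 = -5)
w(g) = 7*g (w(g) = g + g*6 = g + 6*g = 7*g)
H(y) = 35/4 + 5*y/4 (H(y) = -(y*(-5) + 7*(-5))/4 = -(-5*y - 35)/4 = -(-35 - 5*y)/4 = 35/4 + 5*y/4)
H(P(0*6)) - 13520 = (35/4 + (5/4)*(-1)) - 13520 = (35/4 - 5/4) - 13520 = 15/2 - 13520 = -27025/2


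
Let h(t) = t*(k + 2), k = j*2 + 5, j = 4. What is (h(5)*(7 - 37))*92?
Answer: -207000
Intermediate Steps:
k = 13 (k = 4*2 + 5 = 8 + 5 = 13)
h(t) = 15*t (h(t) = t*(13 + 2) = t*15 = 15*t)
(h(5)*(7 - 37))*92 = ((15*5)*(7 - 37))*92 = (75*(-30))*92 = -2250*92 = -207000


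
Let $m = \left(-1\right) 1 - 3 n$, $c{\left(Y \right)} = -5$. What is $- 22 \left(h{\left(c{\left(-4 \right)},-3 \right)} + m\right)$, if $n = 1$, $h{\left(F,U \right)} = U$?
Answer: $154$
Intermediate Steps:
$m = -4$ ($m = \left(-1\right) 1 - 3 = -1 - 3 = -4$)
$- 22 \left(h{\left(c{\left(-4 \right)},-3 \right)} + m\right) = - 22 \left(-3 - 4\right) = \left(-22\right) \left(-7\right) = 154$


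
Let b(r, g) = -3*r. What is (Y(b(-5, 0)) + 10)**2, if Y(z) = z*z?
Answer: 55225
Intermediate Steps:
Y(z) = z**2
(Y(b(-5, 0)) + 10)**2 = ((-3*(-5))**2 + 10)**2 = (15**2 + 10)**2 = (225 + 10)**2 = 235**2 = 55225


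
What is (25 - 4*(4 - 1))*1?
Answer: 13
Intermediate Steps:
(25 - 4*(4 - 1))*1 = (25 - 4*3)*1 = (25 - 12)*1 = 13*1 = 13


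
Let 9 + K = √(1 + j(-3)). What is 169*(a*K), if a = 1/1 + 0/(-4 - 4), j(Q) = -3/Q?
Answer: -1521 + 169*√2 ≈ -1282.0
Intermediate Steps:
a = 1 (a = 1*1 + 0/(-8) = 1 + 0*(-⅛) = 1 + 0 = 1)
K = -9 + √2 (K = -9 + √(1 - 3/(-3)) = -9 + √(1 - 3*(-⅓)) = -9 + √(1 + 1) = -9 + √2 ≈ -7.5858)
169*(a*K) = 169*(1*(-9 + √2)) = 169*(-9 + √2) = -1521 + 169*√2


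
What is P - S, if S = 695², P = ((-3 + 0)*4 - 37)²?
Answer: -480624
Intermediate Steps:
P = 2401 (P = (-3*4 - 37)² = (-12 - 37)² = (-49)² = 2401)
S = 483025
P - S = 2401 - 1*483025 = 2401 - 483025 = -480624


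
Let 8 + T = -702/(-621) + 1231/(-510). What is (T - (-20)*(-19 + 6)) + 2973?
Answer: 31714597/11730 ≈ 2703.7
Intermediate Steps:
T = -108893/11730 (T = -8 + (-702/(-621) + 1231/(-510)) = -8 + (-702*(-1/621) + 1231*(-1/510)) = -8 + (26/23 - 1231/510) = -8 - 15053/11730 = -108893/11730 ≈ -9.2833)
(T - (-20)*(-19 + 6)) + 2973 = (-108893/11730 - (-20)*(-19 + 6)) + 2973 = (-108893/11730 - (-20)*(-13)) + 2973 = (-108893/11730 - 1*260) + 2973 = (-108893/11730 - 260) + 2973 = -3158693/11730 + 2973 = 31714597/11730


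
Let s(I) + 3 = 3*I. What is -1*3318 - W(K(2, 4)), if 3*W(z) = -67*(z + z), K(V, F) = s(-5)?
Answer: -4122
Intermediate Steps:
s(I) = -3 + 3*I
K(V, F) = -18 (K(V, F) = -3 + 3*(-5) = -3 - 15 = -18)
W(z) = -134*z/3 (W(z) = (-67*(z + z))/3 = (-134*z)/3 = -134*z/3)
-1*3318 - W(K(2, 4)) = -1*3318 - (-134)*(-18)/3 = -3318 - 1*804 = -3318 - 804 = -4122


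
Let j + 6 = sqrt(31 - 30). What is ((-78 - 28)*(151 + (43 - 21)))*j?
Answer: 91690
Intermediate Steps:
j = -5 (j = -6 + sqrt(31 - 30) = -6 + sqrt(1) = -6 + 1 = -5)
((-78 - 28)*(151 + (43 - 21)))*j = ((-78 - 28)*(151 + (43 - 21)))*(-5) = -106*(151 + 22)*(-5) = -106*173*(-5) = -18338*(-5) = 91690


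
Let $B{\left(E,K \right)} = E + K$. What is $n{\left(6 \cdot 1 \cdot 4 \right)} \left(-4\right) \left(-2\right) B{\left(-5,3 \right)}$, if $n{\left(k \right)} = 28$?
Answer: $-448$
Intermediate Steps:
$n{\left(6 \cdot 1 \cdot 4 \right)} \left(-4\right) \left(-2\right) B{\left(-5,3 \right)} = 28 \left(-4\right) \left(-2\right) \left(-5 + 3\right) = 28 \cdot 8 \left(-2\right) = 28 \left(-16\right) = -448$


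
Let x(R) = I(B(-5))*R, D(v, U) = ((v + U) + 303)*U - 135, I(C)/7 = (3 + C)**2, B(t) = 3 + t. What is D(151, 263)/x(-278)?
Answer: -94218/973 ≈ -96.833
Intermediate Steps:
I(C) = 7*(3 + C)**2
D(v, U) = -135 + U*(303 + U + v) (D(v, U) = ((U + v) + 303)*U - 135 = (303 + U + v)*U - 135 = U*(303 + U + v) - 135 = -135 + U*(303 + U + v))
x(R) = 7*R (x(R) = (7*(3 + (3 - 5))**2)*R = (7*(3 - 2)**2)*R = (7*1**2)*R = (7*1)*R = 7*R)
D(151, 263)/x(-278) = (-135 + 263**2 + 303*263 + 263*151)/((7*(-278))) = (-135 + 69169 + 79689 + 39713)/(-1946) = 188436*(-1/1946) = -94218/973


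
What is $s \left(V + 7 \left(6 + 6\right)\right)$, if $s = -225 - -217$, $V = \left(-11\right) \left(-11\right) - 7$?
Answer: $-1584$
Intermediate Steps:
$V = 114$ ($V = 121 - 7 = 114$)
$s = -8$ ($s = -225 + 217 = -8$)
$s \left(V + 7 \left(6 + 6\right)\right) = - 8 \left(114 + 7 \left(6 + 6\right)\right) = - 8 \left(114 + 7 \cdot 12\right) = - 8 \left(114 + 84\right) = \left(-8\right) 198 = -1584$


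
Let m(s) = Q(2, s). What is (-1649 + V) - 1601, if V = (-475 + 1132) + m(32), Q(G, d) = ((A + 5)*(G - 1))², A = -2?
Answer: -2584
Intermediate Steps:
Q(G, d) = (-3 + 3*G)² (Q(G, d) = ((-2 + 5)*(G - 1))² = (3*(-1 + G))² = (-3 + 3*G)²)
m(s) = 9 (m(s) = 9*(-1 + 2)² = 9*1² = 9*1 = 9)
V = 666 (V = (-475 + 1132) + 9 = 657 + 9 = 666)
(-1649 + V) - 1601 = (-1649 + 666) - 1601 = -983 - 1601 = -2584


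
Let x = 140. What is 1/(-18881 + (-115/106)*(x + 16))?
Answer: -53/1009663 ≈ -5.2493e-5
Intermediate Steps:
1/(-18881 + (-115/106)*(x + 16)) = 1/(-18881 + (-115/106)*(140 + 16)) = 1/(-18881 - 115*1/106*156) = 1/(-18881 - 115/106*156) = 1/(-18881 - 8970/53) = 1/(-1009663/53) = -53/1009663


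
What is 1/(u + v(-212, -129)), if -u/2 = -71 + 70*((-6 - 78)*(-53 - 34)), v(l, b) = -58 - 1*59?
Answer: -1/1023095 ≈ -9.7743e-7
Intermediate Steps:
v(l, b) = -117 (v(l, b) = -58 - 59 = -117)
u = -1022978 (u = -2*(-71 + 70*((-6 - 78)*(-53 - 34))) = -2*(-71 + 70*(-84*(-87))) = -2*(-71 + 70*7308) = -2*(-71 + 511560) = -2*511489 = -1022978)
1/(u + v(-212, -129)) = 1/(-1022978 - 117) = 1/(-1023095) = -1/1023095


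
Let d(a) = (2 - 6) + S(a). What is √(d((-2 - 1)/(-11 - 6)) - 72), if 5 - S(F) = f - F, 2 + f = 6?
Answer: 2*I*√5406/17 ≈ 8.6501*I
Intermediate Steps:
f = 4 (f = -2 + 6 = 4)
S(F) = 1 + F (S(F) = 5 - (4 - F) = 5 + (-4 + F) = 1 + F)
d(a) = -3 + a (d(a) = (2 - 6) + (1 + a) = -4 + (1 + a) = -3 + a)
√(d((-2 - 1)/(-11 - 6)) - 72) = √((-3 + (-2 - 1)/(-11 - 6)) - 72) = √((-3 - 3/(-17)) - 72) = √((-3 - 3*(-1/17)) - 72) = √((-3 + 3/17) - 72) = √(-48/17 - 72) = √(-1272/17) = 2*I*√5406/17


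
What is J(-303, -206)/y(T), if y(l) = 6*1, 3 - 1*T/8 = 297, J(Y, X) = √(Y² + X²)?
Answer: √134245/6 ≈ 61.066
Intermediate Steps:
J(Y, X) = √(X² + Y²)
T = -2352 (T = 24 - 8*297 = 24 - 2376 = -2352)
y(l) = 6
J(-303, -206)/y(T) = √((-206)² + (-303)²)/6 = √(42436 + 91809)*(⅙) = √134245*(⅙) = √134245/6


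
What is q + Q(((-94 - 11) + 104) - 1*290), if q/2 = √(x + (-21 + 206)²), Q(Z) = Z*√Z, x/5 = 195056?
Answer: 2*√1009505 - 291*I*√291 ≈ 2009.5 - 4964.1*I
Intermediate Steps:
x = 975280 (x = 5*195056 = 975280)
Q(Z) = Z^(3/2)
q = 2*√1009505 (q = 2*√(975280 + (-21 + 206)²) = 2*√(975280 + 185²) = 2*√(975280 + 34225) = 2*√1009505 ≈ 2009.5)
q + Q(((-94 - 11) + 104) - 1*290) = 2*√1009505 + (((-94 - 11) + 104) - 1*290)^(3/2) = 2*√1009505 + ((-105 + 104) - 290)^(3/2) = 2*√1009505 + (-1 - 290)^(3/2) = 2*√1009505 + (-291)^(3/2) = 2*√1009505 - 291*I*√291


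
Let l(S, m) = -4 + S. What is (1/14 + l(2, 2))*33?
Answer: -891/14 ≈ -63.643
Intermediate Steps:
(1/14 + l(2, 2))*33 = (1/14 + (-4 + 2))*33 = (1/14 - 2)*33 = -27/14*33 = -891/14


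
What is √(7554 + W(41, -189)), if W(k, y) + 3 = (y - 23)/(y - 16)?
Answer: √317374235/205 ≈ 86.902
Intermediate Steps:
W(k, y) = -3 + (-23 + y)/(-16 + y) (W(k, y) = -3 + (y - 23)/(y - 16) = -3 + (-23 + y)/(-16 + y))
√(7554 + W(41, -189)) = √(7554 + (25 - 2*(-189))/(-16 - 189)) = √(7554 + (25 + 378)/(-205)) = √(7554 - 1/205*403) = √(7554 - 403/205) = √(1548167/205) = √317374235/205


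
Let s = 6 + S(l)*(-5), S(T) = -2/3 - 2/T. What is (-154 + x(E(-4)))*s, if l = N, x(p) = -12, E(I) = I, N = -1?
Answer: 332/3 ≈ 110.67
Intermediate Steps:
l = -1
S(T) = -⅔ - 2/T (S(T) = -2*⅓ - 2/T = -⅔ - 2/T)
s = -⅔ (s = 6 + (-⅔ - 2/(-1))*(-5) = 6 + (-⅔ - 2*(-1))*(-5) = 6 + (-⅔ + 2)*(-5) = 6 + (4/3)*(-5) = 6 - 20/3 = -⅔ ≈ -0.66667)
(-154 + x(E(-4)))*s = (-154 - 12)*(-⅔) = -166*(-⅔) = 332/3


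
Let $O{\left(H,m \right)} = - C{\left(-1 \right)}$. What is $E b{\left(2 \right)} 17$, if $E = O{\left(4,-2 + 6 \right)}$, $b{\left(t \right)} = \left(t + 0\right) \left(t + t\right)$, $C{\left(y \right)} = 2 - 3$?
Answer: $136$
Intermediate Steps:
$C{\left(y \right)} = -1$ ($C{\left(y \right)} = 2 - 3 = -1$)
$b{\left(t \right)} = 2 t^{2}$ ($b{\left(t \right)} = t 2 t = 2 t^{2}$)
$O{\left(H,m \right)} = 1$ ($O{\left(H,m \right)} = \left(-1\right) \left(-1\right) = 1$)
$E = 1$
$E b{\left(2 \right)} 17 = 1 \cdot 2 \cdot 2^{2} \cdot 17 = 1 \cdot 2 \cdot 4 \cdot 17 = 1 \cdot 8 \cdot 17 = 8 \cdot 17 = 136$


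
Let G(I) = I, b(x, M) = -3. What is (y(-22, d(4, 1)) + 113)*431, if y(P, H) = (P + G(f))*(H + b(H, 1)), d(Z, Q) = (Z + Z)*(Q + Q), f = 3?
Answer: -57754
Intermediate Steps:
d(Z, Q) = 4*Q*Z (d(Z, Q) = (2*Z)*(2*Q) = 4*Q*Z)
y(P, H) = (-3 + H)*(3 + P) (y(P, H) = (P + 3)*(H - 3) = (3 + P)*(-3 + H) = (-3 + H)*(3 + P))
(y(-22, d(4, 1)) + 113)*431 = ((-9 - 3*(-22) + 3*(4*1*4) + (4*1*4)*(-22)) + 113)*431 = ((-9 + 66 + 3*16 + 16*(-22)) + 113)*431 = ((-9 + 66 + 48 - 352) + 113)*431 = (-247 + 113)*431 = -134*431 = -57754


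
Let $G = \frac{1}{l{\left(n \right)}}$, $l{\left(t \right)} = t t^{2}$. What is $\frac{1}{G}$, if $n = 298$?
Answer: $26463592$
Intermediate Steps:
$l{\left(t \right)} = t^{3}$
$G = \frac{1}{26463592}$ ($G = \frac{1}{298^{3}} = \frac{1}{26463592} \approx 3.7788 \cdot 10^{-8}$)
$\frac{1}{G} = \frac{1}{\frac{1}{26463592}} = 26463592$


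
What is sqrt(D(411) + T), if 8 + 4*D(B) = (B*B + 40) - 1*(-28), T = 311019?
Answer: sqrt(1413057)/2 ≈ 594.36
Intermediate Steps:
D(B) = 15 + B**2/4 (D(B) = -2 + ((B*B + 40) - 1*(-28))/4 = -2 + ((B**2 + 40) + 28)/4 = -2 + ((40 + B**2) + 28)/4 = -2 + (68 + B**2)/4 = -2 + (17 + B**2/4) = 15 + B**2/4)
sqrt(D(411) + T) = sqrt((15 + (1/4)*411**2) + 311019) = sqrt((15 + (1/4)*168921) + 311019) = sqrt((15 + 168921/4) + 311019) = sqrt(168981/4 + 311019) = sqrt(1413057/4) = sqrt(1413057)/2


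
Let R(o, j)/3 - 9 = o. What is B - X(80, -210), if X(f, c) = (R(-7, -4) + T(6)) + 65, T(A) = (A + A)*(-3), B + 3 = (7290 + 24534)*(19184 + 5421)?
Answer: 783029482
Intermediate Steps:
R(o, j) = 27 + 3*o
B = 783029517 (B = -3 + (7290 + 24534)*(19184 + 5421) = -3 + 31824*24605 = -3 + 783029520 = 783029517)
T(A) = -6*A (T(A) = (2*A)*(-3) = -6*A)
X(f, c) = 35 (X(f, c) = ((27 + 3*(-7)) - 6*6) + 65 = ((27 - 21) - 36) + 65 = (6 - 36) + 65 = -30 + 65 = 35)
B - X(80, -210) = 783029517 - 1*35 = 783029517 - 35 = 783029482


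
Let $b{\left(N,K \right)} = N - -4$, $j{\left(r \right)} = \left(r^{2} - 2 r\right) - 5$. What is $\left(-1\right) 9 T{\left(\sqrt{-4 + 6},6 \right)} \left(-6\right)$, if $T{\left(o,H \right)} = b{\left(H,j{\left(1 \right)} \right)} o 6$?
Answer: $3240 \sqrt{2} \approx 4582.1$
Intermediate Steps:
$j{\left(r \right)} = -5 + r^{2} - 2 r$
$b{\left(N,K \right)} = 4 + N$ ($b{\left(N,K \right)} = N + 4 = 4 + N$)
$T{\left(o,H \right)} = 6 o \left(4 + H\right)$ ($T{\left(o,H \right)} = \left(4 + H\right) o 6 = o \left(4 + H\right) 6 = 6 o \left(4 + H\right)$)
$\left(-1\right) 9 T{\left(\sqrt{-4 + 6},6 \right)} \left(-6\right) = \left(-1\right) 9 \cdot 6 \sqrt{-4 + 6} \left(4 + 6\right) \left(-6\right) = - 9 \cdot 6 \sqrt{2} \cdot 10 \left(-6\right) = - 9 \cdot 60 \sqrt{2} \left(-6\right) = - 540 \sqrt{2} \left(-6\right) = 3240 \sqrt{2}$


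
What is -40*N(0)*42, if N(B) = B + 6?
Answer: -10080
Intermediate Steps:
N(B) = 6 + B
-40*N(0)*42 = -40*(6 + 0)*42 = -40*6*42 = -240*42 = -10080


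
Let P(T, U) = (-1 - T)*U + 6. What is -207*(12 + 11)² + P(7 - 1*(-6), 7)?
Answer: -109595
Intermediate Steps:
P(T, U) = 6 + U*(-1 - T) (P(T, U) = U*(-1 - T) + 6 = 6 + U*(-1 - T))
-207*(12 + 11)² + P(7 - 1*(-6), 7) = -207*(12 + 11)² + (6 - 1*7 - 1*(7 - 1*(-6))*7) = -207*23² + (6 - 7 - 1*(7 + 6)*7) = -207*529 + (6 - 7 - 1*13*7) = -109503 + (6 - 7 - 91) = -109503 - 92 = -109595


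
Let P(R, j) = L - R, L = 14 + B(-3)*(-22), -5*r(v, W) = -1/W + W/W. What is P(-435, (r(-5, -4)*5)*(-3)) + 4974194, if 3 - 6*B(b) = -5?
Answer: 14923841/3 ≈ 4.9746e+6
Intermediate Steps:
r(v, W) = -⅕ + 1/(5*W) (r(v, W) = -(-1/W + W/W)/5 = -(-1/W + 1)/5 = -(1 - 1/W)/5 = -⅕ + 1/(5*W))
B(b) = 4/3 (B(b) = ½ - ⅙*(-5) = ½ + ⅚ = 4/3)
L = -46/3 (L = 14 + (4/3)*(-22) = 14 - 88/3 = -46/3 ≈ -15.333)
P(R, j) = -46/3 - R
P(-435, (r(-5, -4)*5)*(-3)) + 4974194 = (-46/3 - 1*(-435)) + 4974194 = (-46/3 + 435) + 4974194 = 1259/3 + 4974194 = 14923841/3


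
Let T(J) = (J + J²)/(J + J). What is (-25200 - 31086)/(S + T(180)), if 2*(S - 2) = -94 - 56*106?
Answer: 112572/5845 ≈ 19.260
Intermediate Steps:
T(J) = (J + J²)/(2*J) (T(J) = (J + J²)/((2*J)) = (J + J²)*(1/(2*J)) = (J + J²)/(2*J))
S = -3013 (S = 2 + (-94 - 56*106)/2 = 2 + (-94 - 5936)/2 = 2 + (½)*(-6030) = 2 - 3015 = -3013)
(-25200 - 31086)/(S + T(180)) = (-25200 - 31086)/(-3013 + (½ + (½)*180)) = -56286/(-3013 + (½ + 90)) = -56286/(-3013 + 181/2) = -56286/(-5845/2) = -56286*(-2/5845) = 112572/5845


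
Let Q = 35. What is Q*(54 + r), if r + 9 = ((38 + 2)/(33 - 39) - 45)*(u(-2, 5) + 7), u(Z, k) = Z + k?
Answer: -49525/3 ≈ -16508.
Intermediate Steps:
r = -1577/3 (r = -9 + ((38 + 2)/(33 - 39) - 45)*((-2 + 5) + 7) = -9 + (40/(-6) - 45)*(3 + 7) = -9 + (40*(-1/6) - 45)*10 = -9 + (-20/3 - 45)*10 = -9 - 155/3*10 = -9 - 1550/3 = -1577/3 ≈ -525.67)
Q*(54 + r) = 35*(54 - 1577/3) = 35*(-1415/3) = -49525/3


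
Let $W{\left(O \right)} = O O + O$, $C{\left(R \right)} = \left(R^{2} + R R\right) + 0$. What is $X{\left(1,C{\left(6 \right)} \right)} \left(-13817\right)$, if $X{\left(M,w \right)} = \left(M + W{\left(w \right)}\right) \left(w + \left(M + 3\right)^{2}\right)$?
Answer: $-6391965272$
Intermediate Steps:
$C{\left(R \right)} = 2 R^{2}$ ($C{\left(R \right)} = \left(R^{2} + R^{2}\right) + 0 = 2 R^{2} + 0 = 2 R^{2}$)
$W{\left(O \right)} = O + O^{2}$ ($W{\left(O \right)} = O^{2} + O = O + O^{2}$)
$X{\left(M,w \right)} = \left(M + w \left(1 + w\right)\right) \left(w + \left(3 + M\right)^{2}\right)$ ($X{\left(M,w \right)} = \left(M + w \left(1 + w\right)\right) \left(w + \left(M + 3\right)^{2}\right) = \left(M + w \left(1 + w\right)\right) \left(w + \left(3 + M\right)^{2}\right)$)
$X{\left(1,C{\left(6 \right)} \right)} \left(-13817\right) = \left(1 \cdot 2 \cdot 6^{2} + 1 \left(3 + 1\right)^{2} + \left(2 \cdot 6^{2}\right)^{2} \left(1 + 2 \cdot 6^{2}\right) + 2 \cdot 6^{2} \left(3 + 1\right)^{2} \left(1 + 2 \cdot 6^{2}\right)\right) \left(-13817\right) = \left(1 \cdot 2 \cdot 36 + 1 \cdot 4^{2} + \left(2 \cdot 36\right)^{2} \left(1 + 2 \cdot 36\right) + 2 \cdot 36 \cdot 4^{2} \left(1 + 2 \cdot 36\right)\right) \left(-13817\right) = \left(1 \cdot 72 + 1 \cdot 16 + 72^{2} \left(1 + 72\right) + 72 \cdot 16 \left(1 + 72\right)\right) \left(-13817\right) = \left(72 + 16 + 5184 \cdot 73 + 72 \cdot 16 \cdot 73\right) \left(-13817\right) = \left(72 + 16 + 378432 + 84096\right) \left(-13817\right) = 462616 \left(-13817\right) = -6391965272$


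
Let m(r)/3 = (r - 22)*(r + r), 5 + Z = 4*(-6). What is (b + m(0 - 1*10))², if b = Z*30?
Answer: 1102500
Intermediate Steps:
Z = -29 (Z = -5 + 4*(-6) = -5 - 24 = -29)
m(r) = 6*r*(-22 + r) (m(r) = 3*((r - 22)*(r + r)) = 3*((-22 + r)*(2*r)) = 3*(2*r*(-22 + r)) = 6*r*(-22 + r))
b = -870 (b = -29*30 = -870)
(b + m(0 - 1*10))² = (-870 + 6*(0 - 1*10)*(-22 + (0 - 1*10)))² = (-870 + 6*(0 - 10)*(-22 + (0 - 10)))² = (-870 + 6*(-10)*(-22 - 10))² = (-870 + 6*(-10)*(-32))² = (-870 + 1920)² = 1050² = 1102500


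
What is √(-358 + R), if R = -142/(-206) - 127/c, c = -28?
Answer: I*√733547563/1442 ≈ 18.782*I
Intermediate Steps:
R = 15069/2884 (R = -142/(-206) - 127/(-28) = -142*(-1/206) - 127*(-1/28) = 71/103 + 127/28 = 15069/2884 ≈ 5.2250)
√(-358 + R) = √(-358 + 15069/2884) = √(-1017403/2884) = I*√733547563/1442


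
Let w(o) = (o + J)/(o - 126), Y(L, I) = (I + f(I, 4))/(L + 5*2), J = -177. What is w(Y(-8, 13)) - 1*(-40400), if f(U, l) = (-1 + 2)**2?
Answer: 282810/7 ≈ 40401.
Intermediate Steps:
f(U, l) = 1 (f(U, l) = 1**2 = 1)
Y(L, I) = (1 + I)/(10 + L) (Y(L, I) = (I + 1)/(L + 5*2) = (1 + I)/(L + 10) = (1 + I)/(10 + L))
w(o) = (-177 + o)/(-126 + o) (w(o) = (o - 177)/(o - 126) = (-177 + o)/(-126 + o))
w(Y(-8, 13)) - 1*(-40400) = (-177 + (1 + 13)/(10 - 8))/(-126 + (1 + 13)/(10 - 8)) - 1*(-40400) = (-177 + 14/2)/(-126 + 14/2) + 40400 = (-177 + (1/2)*14)/(-126 + (1/2)*14) + 40400 = (-177 + 7)/(-126 + 7) + 40400 = -170/(-119) + 40400 = -1/119*(-170) + 40400 = 10/7 + 40400 = 282810/7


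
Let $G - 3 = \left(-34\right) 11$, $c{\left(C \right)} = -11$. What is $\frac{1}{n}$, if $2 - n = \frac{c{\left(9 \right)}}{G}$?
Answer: $\frac{371}{731} \approx 0.50752$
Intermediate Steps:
$G = -371$ ($G = 3 - 374 = -371$)
$n = \frac{731}{371}$ ($n = 2 - - \frac{11}{-371} = 2 - \left(-11\right) \left(- \frac{1}{371}\right) = 2 - \frac{11}{371} = \frac{731}{371} \approx 1.9704$)
$\frac{1}{n} = \frac{1}{\frac{731}{371}} = \frac{371}{731}$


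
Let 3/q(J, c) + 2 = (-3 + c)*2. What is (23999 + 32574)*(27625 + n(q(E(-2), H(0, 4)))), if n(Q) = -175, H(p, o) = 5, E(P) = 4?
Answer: 1552928850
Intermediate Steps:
q(J, c) = 3/(-8 + 2*c) (q(J, c) = 3/(-2 + (-3 + c)*2) = 3/(-2 + (-6 + 2*c)) = 3/(-8 + 2*c))
(23999 + 32574)*(27625 + n(q(E(-2), H(0, 4)))) = (23999 + 32574)*(27625 - 175) = 56573*27450 = 1552928850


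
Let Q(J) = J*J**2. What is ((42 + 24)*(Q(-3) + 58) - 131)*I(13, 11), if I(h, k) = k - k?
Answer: 0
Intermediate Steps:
Q(J) = J**3
I(h, k) = 0
((42 + 24)*(Q(-3) + 58) - 131)*I(13, 11) = ((42 + 24)*((-3)**3 + 58) - 131)*0 = (66*(-27 + 58) - 131)*0 = (66*31 - 131)*0 = (2046 - 131)*0 = 1915*0 = 0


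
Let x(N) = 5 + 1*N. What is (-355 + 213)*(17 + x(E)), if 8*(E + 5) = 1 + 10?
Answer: -10437/4 ≈ -2609.3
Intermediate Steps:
E = -29/8 (E = -5 + (1 + 10)/8 = -5 + (⅛)*11 = -5 + 11/8 = -29/8 ≈ -3.6250)
x(N) = 5 + N
(-355 + 213)*(17 + x(E)) = (-355 + 213)*(17 + (5 - 29/8)) = -142*(17 + 11/8) = -142*147/8 = -10437/4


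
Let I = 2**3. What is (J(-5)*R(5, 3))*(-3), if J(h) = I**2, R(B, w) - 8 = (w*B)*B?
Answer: -15936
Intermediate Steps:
R(B, w) = 8 + w*B**2 (R(B, w) = 8 + (w*B)*B = 8 + (B*w)*B = 8 + w*B**2)
I = 8
J(h) = 64 (J(h) = 8**2 = 64)
(J(-5)*R(5, 3))*(-3) = (64*(8 + 3*5**2))*(-3) = (64*(8 + 3*25))*(-3) = (64*(8 + 75))*(-3) = (64*83)*(-3) = 5312*(-3) = -15936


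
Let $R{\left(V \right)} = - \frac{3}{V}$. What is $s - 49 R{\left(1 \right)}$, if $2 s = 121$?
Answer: $\frac{415}{2} \approx 207.5$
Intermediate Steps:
$s = \frac{121}{2}$ ($s = \frac{1}{2} \cdot 121 = \frac{121}{2} \approx 60.5$)
$s - 49 R{\left(1 \right)} = \frac{121}{2} - 49 \left(- \frac{3}{1}\right) = \frac{121}{2} - 49 \left(\left(-3\right) 1\right) = \frac{121}{2} - -147 = \frac{121}{2} + 147 = \frac{415}{2}$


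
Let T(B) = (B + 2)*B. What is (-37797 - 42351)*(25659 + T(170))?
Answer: -4400045052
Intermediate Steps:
T(B) = B*(2 + B) (T(B) = (2 + B)*B = B*(2 + B))
(-37797 - 42351)*(25659 + T(170)) = (-37797 - 42351)*(25659 + 170*(2 + 170)) = -80148*(25659 + 170*172) = -80148*(25659 + 29240) = -80148*54899 = -4400045052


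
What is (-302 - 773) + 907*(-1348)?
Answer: -1223711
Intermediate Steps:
(-302 - 773) + 907*(-1348) = -1075 - 1222636 = -1223711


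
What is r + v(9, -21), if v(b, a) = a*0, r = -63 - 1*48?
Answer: -111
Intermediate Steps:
r = -111 (r = -63 - 48 = -111)
v(b, a) = 0
r + v(9, -21) = -111 + 0 = -111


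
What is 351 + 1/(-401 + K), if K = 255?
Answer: 51245/146 ≈ 350.99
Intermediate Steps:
351 + 1/(-401 + K) = 351 + 1/(-401 + 255) = 351 + 1/(-146) = 351 - 1/146 = 51245/146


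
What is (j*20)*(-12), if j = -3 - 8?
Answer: 2640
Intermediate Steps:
j = -11
(j*20)*(-12) = -11*20*(-12) = -220*(-12) = 2640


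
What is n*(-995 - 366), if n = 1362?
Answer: -1853682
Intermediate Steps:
n*(-995 - 366) = 1362*(-995 - 366) = 1362*(-1361) = -1853682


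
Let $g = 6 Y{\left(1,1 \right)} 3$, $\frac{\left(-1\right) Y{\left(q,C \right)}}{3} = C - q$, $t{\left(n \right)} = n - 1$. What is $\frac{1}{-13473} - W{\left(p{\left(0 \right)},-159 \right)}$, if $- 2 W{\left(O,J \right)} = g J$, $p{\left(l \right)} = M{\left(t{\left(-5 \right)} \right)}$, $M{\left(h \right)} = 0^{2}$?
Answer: $- \frac{1}{13473} \approx -7.4223 \cdot 10^{-5}$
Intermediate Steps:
$t{\left(n \right)} = -1 + n$ ($t{\left(n \right)} = n - 1 = -1 + n$)
$Y{\left(q,C \right)} = - 3 C + 3 q$ ($Y{\left(q,C \right)} = - 3 \left(C - q\right) = - 3 C + 3 q$)
$M{\left(h \right)} = 0$
$g = 0$ ($g = 6 \left(\left(-3\right) 1 + 3 \cdot 1\right) 3 = 6 \left(-3 + 3\right) 3 = 6 \cdot 0 \cdot 3 = 0 \cdot 3 = 0$)
$p{\left(l \right)} = 0$
$W{\left(O,J \right)} = 0$ ($W{\left(O,J \right)} = - \frac{0 J}{2} = \left(- \frac{1}{2}\right) 0 = 0$)
$\frac{1}{-13473} - W{\left(p{\left(0 \right)},-159 \right)} = \frac{1}{-13473} - 0 = - \frac{1}{13473} + 0 = - \frac{1}{13473}$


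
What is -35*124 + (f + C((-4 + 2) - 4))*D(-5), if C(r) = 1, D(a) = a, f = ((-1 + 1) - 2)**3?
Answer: -4305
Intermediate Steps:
f = -8 (f = (0 - 2)**3 = (-2)**3 = -8)
-35*124 + (f + C((-4 + 2) - 4))*D(-5) = -35*124 + (-8 + 1)*(-5) = -4340 - 7*(-5) = -4340 + 35 = -4305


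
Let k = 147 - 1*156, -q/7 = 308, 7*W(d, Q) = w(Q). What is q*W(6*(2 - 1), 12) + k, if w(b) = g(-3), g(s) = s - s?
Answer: -9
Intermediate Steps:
g(s) = 0
w(b) = 0
W(d, Q) = 0 (W(d, Q) = (⅐)*0 = 0)
q = -2156 (q = -7*308 = -2156)
k = -9 (k = 147 - 156 = -9)
q*W(6*(2 - 1), 12) + k = -2156*0 - 9 = 0 - 9 = -9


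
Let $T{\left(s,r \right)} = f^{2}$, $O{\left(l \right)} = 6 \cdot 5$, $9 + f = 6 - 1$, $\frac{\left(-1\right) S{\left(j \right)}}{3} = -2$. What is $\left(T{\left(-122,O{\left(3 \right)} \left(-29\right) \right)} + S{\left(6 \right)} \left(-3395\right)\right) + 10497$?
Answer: $-9857$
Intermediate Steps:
$S{\left(j \right)} = 6$ ($S{\left(j \right)} = \left(-3\right) \left(-2\right) = 6$)
$f = -4$ ($f = -9 + \left(6 - 1\right) = -9 + 5 = -4$)
$O{\left(l \right)} = 30$
$T{\left(s,r \right)} = 16$ ($T{\left(s,r \right)} = \left(-4\right)^{2} = 16$)
$\left(T{\left(-122,O{\left(3 \right)} \left(-29\right) \right)} + S{\left(6 \right)} \left(-3395\right)\right) + 10497 = \left(16 + 6 \left(-3395\right)\right) + 10497 = \left(16 - 20370\right) + 10497 = -20354 + 10497 = -9857$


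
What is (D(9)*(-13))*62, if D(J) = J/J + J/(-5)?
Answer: 3224/5 ≈ 644.80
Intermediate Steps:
D(J) = 1 - J/5 (D(J) = 1 + J*(-1/5) = 1 - J/5)
(D(9)*(-13))*62 = ((1 - 1/5*9)*(-13))*62 = ((1 - 9/5)*(-13))*62 = -4/5*(-13)*62 = (52/5)*62 = 3224/5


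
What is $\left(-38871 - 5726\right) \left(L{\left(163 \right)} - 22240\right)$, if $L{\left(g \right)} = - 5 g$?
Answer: $1028183835$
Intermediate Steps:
$\left(-38871 - 5726\right) \left(L{\left(163 \right)} - 22240\right) = \left(-38871 - 5726\right) \left(\left(-5\right) 163 - 22240\right) = - 44597 \left(-815 - 22240\right) = \left(-44597\right) \left(-23055\right) = 1028183835$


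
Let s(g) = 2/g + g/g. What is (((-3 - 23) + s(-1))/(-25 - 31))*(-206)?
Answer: -2781/28 ≈ -99.321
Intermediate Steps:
s(g) = 1 + 2/g (s(g) = 2/g + 1 = 1 + 2/g)
(((-3 - 23) + s(-1))/(-25 - 31))*(-206) = (((-3 - 23) + (2 - 1)/(-1))/(-25 - 31))*(-206) = ((-26 - 1*1)/(-56))*(-206) = ((-26 - 1)*(-1/56))*(-206) = -27*(-1/56)*(-206) = (27/56)*(-206) = -2781/28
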